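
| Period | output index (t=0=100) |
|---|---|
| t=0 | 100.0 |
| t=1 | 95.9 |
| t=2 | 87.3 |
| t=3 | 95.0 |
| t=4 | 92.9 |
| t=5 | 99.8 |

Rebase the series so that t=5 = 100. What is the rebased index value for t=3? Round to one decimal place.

95.2

Rebased(t=3) = 95.0 / 99.8 × 100 = 95.1904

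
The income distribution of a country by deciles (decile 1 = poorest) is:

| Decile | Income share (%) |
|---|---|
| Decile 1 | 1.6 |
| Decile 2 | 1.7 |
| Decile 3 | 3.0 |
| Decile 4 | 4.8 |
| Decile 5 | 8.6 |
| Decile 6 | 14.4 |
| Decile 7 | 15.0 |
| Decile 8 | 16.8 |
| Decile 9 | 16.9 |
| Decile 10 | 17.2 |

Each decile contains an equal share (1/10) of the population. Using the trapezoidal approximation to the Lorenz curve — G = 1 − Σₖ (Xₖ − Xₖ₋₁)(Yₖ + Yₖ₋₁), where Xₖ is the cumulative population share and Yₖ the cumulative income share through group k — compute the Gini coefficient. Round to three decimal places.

0.352

Cumulative income shares Yₖ: 0.0160, 0.0330, 0.0630, 0.1110, 0.1970, 0.3410, 0.4910, 0.6590, 0.8280, 1.0000
Σ (Xₖ−Xₖ₋₁)(Yₖ+Yₖ₋₁) = (1/10)(0.0160+0.0000) + (1/10)(0.0330+0.0160) + (1/10)(0.0630+0.0330) + (1/10)(0.1110+0.0630) + (1/10)(0.1970+0.1110) + (1/10)(0.3410+0.1970) + (1/10)(0.4910+0.3410) + (1/10)(0.6590+0.4910) + (1/10)(0.8280+0.6590) + (1/10)(1.0000+0.8280)
  = 0.0016 + 0.0049 + 0.0096 + 0.0174 + 0.0308 + 0.0538 + 0.0832 + 0.1150 + 0.1487 + 0.1828 = 0.6478
G = 1 − 0.6478 = 0.3522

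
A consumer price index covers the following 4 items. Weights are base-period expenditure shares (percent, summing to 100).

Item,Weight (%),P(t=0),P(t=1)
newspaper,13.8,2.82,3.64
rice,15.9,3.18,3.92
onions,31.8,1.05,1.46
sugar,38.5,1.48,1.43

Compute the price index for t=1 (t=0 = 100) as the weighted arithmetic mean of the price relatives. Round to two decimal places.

118.83

newspaper: 13.8 × (3.64/2.82) = 13.8 × 1.290780 = 17.8128
rice: 15.9 × (3.92/3.18) = 15.9 × 1.232704 = 19.6000
onions: 31.8 × (1.46/1.05) = 31.8 × 1.390476 = 44.2171
sugar: 38.5 × (1.43/1.48) = 38.5 × 0.966216 = 37.1993
Index = Σ wᵢ·(p₁ᵢ/p₀ᵢ) = 17.8128 + 19.6000 + 44.2171 + 37.1993 = 118.8292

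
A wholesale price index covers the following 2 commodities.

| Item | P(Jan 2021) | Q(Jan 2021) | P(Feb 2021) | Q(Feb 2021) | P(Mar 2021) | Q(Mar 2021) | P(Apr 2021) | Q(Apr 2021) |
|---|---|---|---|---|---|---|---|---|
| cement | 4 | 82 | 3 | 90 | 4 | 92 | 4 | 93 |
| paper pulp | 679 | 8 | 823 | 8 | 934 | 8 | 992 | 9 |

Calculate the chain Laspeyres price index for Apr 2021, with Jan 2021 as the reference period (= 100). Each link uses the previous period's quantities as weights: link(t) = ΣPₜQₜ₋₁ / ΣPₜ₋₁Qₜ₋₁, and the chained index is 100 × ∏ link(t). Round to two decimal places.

Link Jan 2021→Feb 2021:
ΣP(Feb 2021)Q(Jan 2021) = 3×82 + 823×8 = 246 + 6584 = 6830
ΣP(Jan 2021)Q(Jan 2021) = 4×82 + 679×8 = 328 + 5432 = 5760
link = 6830/5760 = 1.185764
Link Feb 2021→Mar 2021:
ΣP(Mar 2021)Q(Feb 2021) = 4×90 + 934×8 = 360 + 7472 = 7832
ΣP(Feb 2021)Q(Feb 2021) = 3×90 + 823×8 = 270 + 6584 = 6854
link = 7832/6854 = 1.142690
Link Mar 2021→Apr 2021:
ΣP(Apr 2021)Q(Mar 2021) = 4×92 + 992×8 = 368 + 7936 = 8304
ΣP(Mar 2021)Q(Mar 2021) = 4×92 + 934×8 = 368 + 7472 = 7840
link = 8304/7840 = 1.059184
Chained index = 100 × 1.185764 × 1.142690 × 1.059184 = 143.5153

143.52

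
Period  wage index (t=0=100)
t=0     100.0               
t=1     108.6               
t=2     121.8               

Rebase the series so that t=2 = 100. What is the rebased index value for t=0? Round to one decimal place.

Rebased(t=0) = 100.0 / 121.8 × 100 = 82.1018

82.1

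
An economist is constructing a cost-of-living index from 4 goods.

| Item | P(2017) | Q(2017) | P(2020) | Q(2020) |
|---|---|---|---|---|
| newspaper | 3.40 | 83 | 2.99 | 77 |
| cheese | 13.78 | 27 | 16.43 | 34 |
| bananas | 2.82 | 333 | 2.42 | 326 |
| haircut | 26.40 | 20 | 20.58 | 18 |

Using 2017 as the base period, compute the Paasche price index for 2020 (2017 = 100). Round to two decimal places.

Paasche price index uses current-period quantities as weights.
ΣP(2020)·Q(2020) = 2.99×77 + 16.43×34 + 2.42×326 + 20.58×18 = 230.23 + 558.62 + 788.92 + 370.44 = 1948.21
ΣP(2017)·Q(2020) = 3.40×77 + 13.78×34 + 2.82×326 + 26.40×18 = 261.8 + 468.52 + 919.32 + 475.2 = 2124.84
Index = 1948.21 / 2124.84 × 100 = 91.6874

91.69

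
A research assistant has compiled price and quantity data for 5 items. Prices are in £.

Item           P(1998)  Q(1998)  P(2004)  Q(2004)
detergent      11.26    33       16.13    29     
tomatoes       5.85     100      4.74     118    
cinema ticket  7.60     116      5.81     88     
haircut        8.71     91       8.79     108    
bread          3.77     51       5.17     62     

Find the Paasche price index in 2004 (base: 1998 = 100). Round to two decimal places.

98.19

Paasche price index uses current-period quantities as weights.
ΣP(2004)·Q(2004) = 16.13×29 + 4.74×118 + 5.81×88 + 8.79×108 + 5.17×62 = 467.77 + 559.32 + 511.28 + 949.32 + 320.54 = 2808.23
ΣP(1998)·Q(2004) = 11.26×29 + 5.85×118 + 7.60×88 + 8.71×108 + 3.77×62 = 326.54 + 690.3 + 668.8 + 940.68 + 233.74 = 2860.06
Index = 2808.23 / 2860.06 × 100 = 98.1878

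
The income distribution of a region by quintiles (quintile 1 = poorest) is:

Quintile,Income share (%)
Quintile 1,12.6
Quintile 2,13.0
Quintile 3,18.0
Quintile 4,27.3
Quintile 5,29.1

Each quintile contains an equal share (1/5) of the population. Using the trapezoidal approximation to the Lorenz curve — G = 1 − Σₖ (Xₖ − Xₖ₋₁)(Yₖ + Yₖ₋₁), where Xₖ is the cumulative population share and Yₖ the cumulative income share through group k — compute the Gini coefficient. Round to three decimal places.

0.189

Cumulative income shares Yₖ: 0.1260, 0.2560, 0.4360, 0.7090, 1.0000
Σ (Xₖ−Xₖ₋₁)(Yₖ+Yₖ₋₁) = (1/5)(0.1260+0.0000) + (1/5)(0.2560+0.1260) + (1/5)(0.4360+0.2560) + (1/5)(0.7090+0.4360) + (1/5)(1.0000+0.7090)
  = 0.0252 + 0.0764 + 0.1384 + 0.2290 + 0.3418 = 0.8108
G = 1 − 0.8108 = 0.1892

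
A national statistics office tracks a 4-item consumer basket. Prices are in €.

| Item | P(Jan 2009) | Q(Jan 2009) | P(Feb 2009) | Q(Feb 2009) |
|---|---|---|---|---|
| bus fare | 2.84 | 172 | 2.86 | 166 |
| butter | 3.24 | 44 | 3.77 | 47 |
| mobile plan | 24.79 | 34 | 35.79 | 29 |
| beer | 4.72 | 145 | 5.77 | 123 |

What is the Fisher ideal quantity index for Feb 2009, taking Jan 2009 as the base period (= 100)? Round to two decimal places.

Laspeyres component (base-period weights):
ΣP(Jan 2009)Q(Feb 2009) = 2.84×166 + 3.24×47 + 24.79×29 + 4.72×123 = 471.44 + 152.28 + 718.91 + 580.56 = 1923.19
ΣP(Jan 2009)Q(Jan 2009) = 2.84×172 + 3.24×44 + 24.79×34 + 4.72×145 = 488.48 + 142.56 + 842.86 + 684.4 = 2158.3
L = 1923.19 / 2158.3 × 100 = 89.1067
Paasche component (current-period weights):
ΣP(Feb 2009)Q(Feb 2009) = 2.86×166 + 3.77×47 + 35.79×29 + 5.77×123 = 474.76 + 177.19 + 1037.91 + 709.71 = 2399.57
ΣP(Feb 2009)Q(Jan 2009) = 2.86×172 + 3.77×44 + 35.79×34 + 5.77×145 = 491.92 + 165.88 + 1216.86 + 836.65 = 2711.31
P = 2399.57 / 2711.31 × 100 = 88.5022
Fisher = √(L × P) = √(89.1067 × 88.5022) = 88.8040

88.80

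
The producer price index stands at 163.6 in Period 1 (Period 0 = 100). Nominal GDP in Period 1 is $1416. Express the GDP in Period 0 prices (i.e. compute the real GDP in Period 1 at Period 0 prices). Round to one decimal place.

865.5

Real = Nominal ÷ (Index/100) = 1416 ÷ (163.6/100)
     = 1416 ÷ 1.636 = 865.5257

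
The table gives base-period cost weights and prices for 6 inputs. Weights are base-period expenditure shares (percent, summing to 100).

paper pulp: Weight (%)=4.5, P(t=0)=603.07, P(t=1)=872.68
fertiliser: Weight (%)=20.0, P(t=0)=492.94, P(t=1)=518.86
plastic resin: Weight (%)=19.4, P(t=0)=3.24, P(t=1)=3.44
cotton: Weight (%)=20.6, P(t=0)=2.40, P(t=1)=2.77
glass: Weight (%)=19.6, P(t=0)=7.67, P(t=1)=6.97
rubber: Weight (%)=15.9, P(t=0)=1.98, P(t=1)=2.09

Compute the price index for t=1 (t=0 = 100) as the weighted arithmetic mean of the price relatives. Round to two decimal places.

106.53

paper pulp: 4.5 × (872.68/603.07) = 4.5 × 1.447063 = 6.5118
fertiliser: 20.0 × (518.86/492.94) = 20.0 × 1.052582 = 21.0516
plastic resin: 19.4 × (3.44/3.24) = 19.4 × 1.061728 = 20.5975
cotton: 20.6 × (2.77/2.40) = 20.6 × 1.154167 = 23.7758
glass: 19.6 × (6.97/7.67) = 19.6 × 0.908735 = 17.8112
rubber: 15.9 × (2.09/1.98) = 15.9 × 1.055556 = 16.7833
Index = Σ wᵢ·(p₁ᵢ/p₀ᵢ) = 6.5118 + 21.0516 + 20.5975 + 23.7758 + 17.8112 + 16.7833 = 106.5313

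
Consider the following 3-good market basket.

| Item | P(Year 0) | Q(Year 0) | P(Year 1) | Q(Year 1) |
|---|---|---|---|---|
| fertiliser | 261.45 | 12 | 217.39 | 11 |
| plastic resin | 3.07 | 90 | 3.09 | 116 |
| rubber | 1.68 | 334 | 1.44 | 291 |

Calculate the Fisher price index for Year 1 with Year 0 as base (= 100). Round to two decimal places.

Laspeyres component (base-period weights):
ΣP(Year 1)Q(Year 0) = 217.39×12 + 3.09×90 + 1.44×334 = 2608.68 + 278.1 + 480.96 = 3367.74
ΣP(Year 0)Q(Year 0) = 261.45×12 + 3.07×90 + 1.68×334 = 3137.4 + 276.3 + 561.12 = 3974.82
L = 3367.74 / 3974.82 × 100 = 84.7269
Paasche component (current-period weights):
ΣP(Year 1)Q(Year 1) = 217.39×11 + 3.09×116 + 1.44×291 = 2391.29 + 358.44 + 419.04 = 3168.77
ΣP(Year 0)Q(Year 1) = 261.45×11 + 3.07×116 + 1.68×291 = 2875.95 + 356.12 + 488.88 = 3720.95
P = 3168.77 / 3720.95 × 100 = 85.1602
Fisher = √(L × P) = √(84.7269 × 85.1602) = 84.9433

84.94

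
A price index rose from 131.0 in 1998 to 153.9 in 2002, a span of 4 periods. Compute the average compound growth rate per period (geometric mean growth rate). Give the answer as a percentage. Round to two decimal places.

4.11%

Growth factor = (153.9/131.0)^(1/4) = (1.174809)^(1/4) = 1.041099
Growth rate = 1.041099 − 1 = 0.041099 = 4.1099%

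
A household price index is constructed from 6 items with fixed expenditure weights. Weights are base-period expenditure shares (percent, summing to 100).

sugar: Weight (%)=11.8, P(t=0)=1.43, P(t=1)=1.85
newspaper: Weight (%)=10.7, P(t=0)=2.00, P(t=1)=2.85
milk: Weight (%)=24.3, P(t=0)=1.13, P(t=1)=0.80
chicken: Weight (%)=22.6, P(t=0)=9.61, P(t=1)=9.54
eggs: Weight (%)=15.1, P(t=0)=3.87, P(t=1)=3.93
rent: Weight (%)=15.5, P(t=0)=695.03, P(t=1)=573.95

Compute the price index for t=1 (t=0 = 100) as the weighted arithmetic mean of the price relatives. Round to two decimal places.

sugar: 11.8 × (1.85/1.43) = 11.8 × 1.293706 = 15.2657
newspaper: 10.7 × (2.85/2.00) = 10.7 × 1.425000 = 15.2475
milk: 24.3 × (0.80/1.13) = 24.3 × 0.707965 = 17.2035
chicken: 22.6 × (9.54/9.61) = 22.6 × 0.992716 = 22.4354
eggs: 15.1 × (3.93/3.87) = 15.1 × 1.015504 = 15.3341
rent: 15.5 × (573.95/695.03) = 15.5 × 0.825792 = 12.7998
Index = Σ wᵢ·(p₁ᵢ/p₀ᵢ) = 15.2657 + 15.2475 + 17.2035 + 22.4354 + 15.3341 + 12.7998 = 98.2860

98.29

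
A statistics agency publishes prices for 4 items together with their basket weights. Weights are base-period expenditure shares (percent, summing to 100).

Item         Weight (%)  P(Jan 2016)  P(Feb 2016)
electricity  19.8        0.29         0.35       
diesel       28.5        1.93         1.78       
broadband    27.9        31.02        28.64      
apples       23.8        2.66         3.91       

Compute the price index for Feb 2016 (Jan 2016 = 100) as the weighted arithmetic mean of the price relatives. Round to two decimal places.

electricity: 19.8 × (0.35/0.29) = 19.8 × 1.206897 = 23.8966
diesel: 28.5 × (1.78/1.93) = 28.5 × 0.922280 = 26.2850
broadband: 27.9 × (28.64/31.02) = 27.9 × 0.923275 = 25.7594
apples: 23.8 × (3.91/2.66) = 23.8 × 1.469925 = 34.9842
Index = Σ wᵢ·(p₁ᵢ/p₀ᵢ) = 23.8966 + 26.2850 + 25.7594 + 34.9842 = 110.9251

110.93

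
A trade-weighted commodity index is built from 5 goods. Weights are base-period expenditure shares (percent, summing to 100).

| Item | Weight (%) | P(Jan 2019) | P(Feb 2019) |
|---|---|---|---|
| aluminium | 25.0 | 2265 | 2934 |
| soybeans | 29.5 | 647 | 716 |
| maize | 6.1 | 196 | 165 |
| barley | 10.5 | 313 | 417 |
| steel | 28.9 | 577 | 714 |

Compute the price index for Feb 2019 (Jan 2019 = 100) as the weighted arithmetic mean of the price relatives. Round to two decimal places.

aluminium: 25.0 × (2934/2265) = 25.0 × 1.295364 = 32.3841
soybeans: 29.5 × (716/647) = 29.5 × 1.106646 = 32.6461
maize: 6.1 × (165/196) = 6.1 × 0.841837 = 5.1352
barley: 10.5 × (417/313) = 10.5 × 1.332268 = 13.9888
steel: 28.9 × (714/577) = 28.9 × 1.237435 = 35.7619
Index = Σ wᵢ·(p₁ᵢ/p₀ᵢ) = 32.3841 + 32.6461 + 5.1352 + 13.9888 + 35.7619 = 119.9161

119.92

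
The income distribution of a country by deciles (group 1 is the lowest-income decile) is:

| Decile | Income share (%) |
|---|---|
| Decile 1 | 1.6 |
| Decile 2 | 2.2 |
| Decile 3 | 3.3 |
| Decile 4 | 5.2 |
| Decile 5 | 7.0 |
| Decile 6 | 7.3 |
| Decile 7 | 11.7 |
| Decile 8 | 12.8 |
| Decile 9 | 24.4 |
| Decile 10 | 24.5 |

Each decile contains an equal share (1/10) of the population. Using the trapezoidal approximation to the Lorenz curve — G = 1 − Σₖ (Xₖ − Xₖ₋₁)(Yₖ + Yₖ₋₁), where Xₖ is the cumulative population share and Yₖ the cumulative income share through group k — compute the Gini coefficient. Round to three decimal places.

Cumulative income shares Yₖ: 0.0160, 0.0380, 0.0710, 0.1230, 0.1930, 0.2660, 0.3830, 0.5110, 0.7550, 1.0000
Σ (Xₖ−Xₖ₋₁)(Yₖ+Yₖ₋₁) = (1/10)(0.0160+0.0000) + (1/10)(0.0380+0.0160) + (1/10)(0.0710+0.0380) + (1/10)(0.1230+0.0710) + (1/10)(0.1930+0.1230) + (1/10)(0.2660+0.1930) + (1/10)(0.3830+0.2660) + (1/10)(0.5110+0.3830) + (1/10)(0.7550+0.5110) + (1/10)(1.0000+0.7550)
  = 0.0016 + 0.0054 + 0.0109 + 0.0194 + 0.0316 + 0.0459 + 0.0649 + 0.0894 + 0.1266 + 0.1755 = 0.5712
G = 1 − 0.5712 = 0.4288

0.429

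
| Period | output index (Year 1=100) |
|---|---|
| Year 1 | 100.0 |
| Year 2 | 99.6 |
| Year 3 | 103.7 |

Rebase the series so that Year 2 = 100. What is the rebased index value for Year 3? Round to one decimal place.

Rebased(Year 3) = 103.7 / 99.6 × 100 = 104.1165

104.1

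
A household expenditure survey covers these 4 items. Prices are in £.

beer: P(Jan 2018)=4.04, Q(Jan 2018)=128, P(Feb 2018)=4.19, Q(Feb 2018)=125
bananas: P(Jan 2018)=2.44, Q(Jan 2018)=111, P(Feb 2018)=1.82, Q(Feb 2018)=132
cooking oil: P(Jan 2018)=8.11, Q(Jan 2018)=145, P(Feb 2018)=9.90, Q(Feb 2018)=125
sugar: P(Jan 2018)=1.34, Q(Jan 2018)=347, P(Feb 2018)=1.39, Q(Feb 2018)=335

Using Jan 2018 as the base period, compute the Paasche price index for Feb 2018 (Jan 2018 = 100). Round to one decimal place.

107.7

Paasche price index uses current-period quantities as weights.
ΣP(Feb 2018)·Q(Feb 2018) = 4.19×125 + 1.82×132 + 9.90×125 + 1.39×335 = 523.75 + 240.24 + 1237.5 + 465.65 = 2467.14
ΣP(Jan 2018)·Q(Feb 2018) = 4.04×125 + 2.44×132 + 8.11×125 + 1.34×335 = 505 + 322.08 + 1013.75 + 448.9 = 2289.73
Index = 2467.14 / 2289.73 × 100 = 107.7481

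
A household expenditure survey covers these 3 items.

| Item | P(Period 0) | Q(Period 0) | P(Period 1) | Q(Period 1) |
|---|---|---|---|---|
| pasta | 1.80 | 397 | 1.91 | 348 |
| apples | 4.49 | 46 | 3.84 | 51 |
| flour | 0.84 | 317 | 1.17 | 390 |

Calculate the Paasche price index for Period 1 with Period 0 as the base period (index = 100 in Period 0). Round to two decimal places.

111.31

Paasche price index uses current-period quantities as weights.
ΣP(Period 1)·Q(Period 1) = 1.91×348 + 3.84×51 + 1.17×390 = 664.68 + 195.84 + 456.3 = 1316.82
ΣP(Period 0)·Q(Period 1) = 1.80×348 + 4.49×51 + 0.84×390 = 626.4 + 228.99 + 327.6 = 1182.99
Index = 1316.82 / 1182.99 × 100 = 111.3129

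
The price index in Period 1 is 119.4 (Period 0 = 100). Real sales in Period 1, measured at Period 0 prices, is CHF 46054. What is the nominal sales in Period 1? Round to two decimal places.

Nominal = Real × (Index/100) = 46054 × (119.4/100)
        = 46054 × 1.194 = 54988.4760

54988.48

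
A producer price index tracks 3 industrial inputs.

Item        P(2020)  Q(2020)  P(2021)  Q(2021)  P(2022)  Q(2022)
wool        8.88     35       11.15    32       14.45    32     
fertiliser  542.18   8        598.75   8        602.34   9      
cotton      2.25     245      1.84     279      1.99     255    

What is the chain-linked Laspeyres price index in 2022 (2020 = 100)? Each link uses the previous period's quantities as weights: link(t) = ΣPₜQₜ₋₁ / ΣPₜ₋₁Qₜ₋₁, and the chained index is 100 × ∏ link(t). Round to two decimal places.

111.67

Link 2020→2021:
ΣP(2021)Q(2020) = 11.15×35 + 598.75×8 + 1.84×245 = 390.25 + 4790 + 450.8 = 5631.05
ΣP(2020)Q(2020) = 8.88×35 + 542.18×8 + 2.25×245 = 310.8 + 4337.44 + 551.25 = 5199.49
link = 5631.05/5199.49 = 1.083000
Link 2021→2022:
ΣP(2022)Q(2021) = 14.45×32 + 602.34×8 + 1.99×279 = 462.4 + 4818.72 + 555.21 = 5836.33
ΣP(2021)Q(2021) = 11.15×32 + 598.75×8 + 1.84×279 = 356.8 + 4790 + 513.36 = 5660.16
link = 5836.33/5660.16 = 1.031125
Chained index = 100 × 1.083000 × 1.031125 = 111.6708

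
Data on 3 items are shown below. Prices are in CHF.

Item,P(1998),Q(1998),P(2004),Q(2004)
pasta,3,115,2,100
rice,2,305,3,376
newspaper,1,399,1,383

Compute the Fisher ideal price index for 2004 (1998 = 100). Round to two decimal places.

116.60

Laspeyres component (base-period weights):
ΣP(2004)Q(1998) = 2×115 + 3×305 + 1×399 = 230 + 915 + 399 = 1544
ΣP(1998)Q(1998) = 3×115 + 2×305 + 1×399 = 345 + 610 + 399 = 1354
L = 1544 / 1354 × 100 = 114.0325
Paasche component (current-period weights):
ΣP(2004)Q(2004) = 2×100 + 3×376 + 1×383 = 200 + 1128 + 383 = 1711
ΣP(1998)Q(2004) = 3×100 + 2×376 + 1×383 = 300 + 752 + 383 = 1435
P = 1711 / 1435 × 100 = 119.2334
Fisher = √(L × P) = √(114.0325 × 119.2334) = 116.6040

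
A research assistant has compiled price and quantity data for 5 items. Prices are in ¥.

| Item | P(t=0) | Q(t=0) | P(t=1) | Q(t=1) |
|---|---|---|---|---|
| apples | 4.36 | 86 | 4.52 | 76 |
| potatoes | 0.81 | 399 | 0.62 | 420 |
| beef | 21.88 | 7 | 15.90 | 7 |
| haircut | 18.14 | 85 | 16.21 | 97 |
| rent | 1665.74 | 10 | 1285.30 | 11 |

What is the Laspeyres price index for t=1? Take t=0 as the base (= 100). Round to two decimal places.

78.62

Laspeyres price index uses base-period quantities as weights.
ΣP(t=1)·Q(t=0) = 4.52×86 + 0.62×399 + 15.90×7 + 16.21×85 + 1285.30×10 = 388.72 + 247.38 + 111.3 + 1377.85 + 12853 = 14978.25
ΣP(t=0)·Q(t=0) = 4.36×86 + 0.81×399 + 21.88×7 + 18.14×85 + 1665.74×10 = 374.96 + 323.19 + 153.16 + 1541.9 + 16657.4 = 19050.61
Index = 14978.25 / 19050.61 × 100 = 78.6235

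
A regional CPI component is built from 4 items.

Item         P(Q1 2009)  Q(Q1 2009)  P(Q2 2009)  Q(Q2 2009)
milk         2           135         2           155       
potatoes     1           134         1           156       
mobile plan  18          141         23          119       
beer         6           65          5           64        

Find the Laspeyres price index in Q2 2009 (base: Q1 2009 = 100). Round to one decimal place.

Laspeyres price index uses base-period quantities as weights.
ΣP(Q2 2009)·Q(Q1 2009) = 2×135 + 1×134 + 23×141 + 5×65 = 270 + 134 + 3243 + 325 = 3972
ΣP(Q1 2009)·Q(Q1 2009) = 2×135 + 1×134 + 18×141 + 6×65 = 270 + 134 + 2538 + 390 = 3332
Index = 3972 / 3332 × 100 = 119.2077

119.2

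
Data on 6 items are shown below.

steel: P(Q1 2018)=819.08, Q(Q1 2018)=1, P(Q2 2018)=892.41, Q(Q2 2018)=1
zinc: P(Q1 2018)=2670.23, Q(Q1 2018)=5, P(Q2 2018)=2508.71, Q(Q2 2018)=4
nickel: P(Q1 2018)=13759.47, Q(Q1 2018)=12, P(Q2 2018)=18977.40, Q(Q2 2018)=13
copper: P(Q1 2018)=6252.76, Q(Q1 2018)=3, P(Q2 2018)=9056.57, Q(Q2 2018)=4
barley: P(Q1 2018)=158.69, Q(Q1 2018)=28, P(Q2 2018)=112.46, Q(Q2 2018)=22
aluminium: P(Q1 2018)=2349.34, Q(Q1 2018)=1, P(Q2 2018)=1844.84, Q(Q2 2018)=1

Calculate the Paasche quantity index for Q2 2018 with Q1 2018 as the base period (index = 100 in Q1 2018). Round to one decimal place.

Paasche quantity index uses current-period prices as weights.
ΣP(Q2 2018)·Q(Q2 2018) = 892.41×1 + 2508.71×4 + 18977.40×13 + 9056.57×4 + 112.46×22 + 1844.84×1 = 892.41 + 10034.84 + 246706.2 + 36226.28 + 2474.12 + 1844.84 = 298178.69
ΣP(Q2 2018)·Q(Q1 2018) = 892.41×1 + 2508.71×5 + 18977.40×12 + 9056.57×3 + 112.46×28 + 1844.84×1 = 892.41 + 12543.55 + 227728.8 + 27169.71 + 3148.88 + 1844.84 = 273328.19
Index = 298178.69 / 273328.19 × 100 = 109.0918

109.1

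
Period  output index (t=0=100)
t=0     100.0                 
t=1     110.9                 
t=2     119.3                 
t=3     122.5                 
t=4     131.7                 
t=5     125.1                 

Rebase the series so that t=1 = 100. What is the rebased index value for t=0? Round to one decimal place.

Rebased(t=0) = 100.0 / 110.9 × 100 = 90.1713

90.2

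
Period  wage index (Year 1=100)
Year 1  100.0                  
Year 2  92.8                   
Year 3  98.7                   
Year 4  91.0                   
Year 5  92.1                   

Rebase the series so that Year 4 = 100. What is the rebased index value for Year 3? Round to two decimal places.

Rebased(Year 3) = 98.7 / 91.0 × 100 = 108.4615

108.46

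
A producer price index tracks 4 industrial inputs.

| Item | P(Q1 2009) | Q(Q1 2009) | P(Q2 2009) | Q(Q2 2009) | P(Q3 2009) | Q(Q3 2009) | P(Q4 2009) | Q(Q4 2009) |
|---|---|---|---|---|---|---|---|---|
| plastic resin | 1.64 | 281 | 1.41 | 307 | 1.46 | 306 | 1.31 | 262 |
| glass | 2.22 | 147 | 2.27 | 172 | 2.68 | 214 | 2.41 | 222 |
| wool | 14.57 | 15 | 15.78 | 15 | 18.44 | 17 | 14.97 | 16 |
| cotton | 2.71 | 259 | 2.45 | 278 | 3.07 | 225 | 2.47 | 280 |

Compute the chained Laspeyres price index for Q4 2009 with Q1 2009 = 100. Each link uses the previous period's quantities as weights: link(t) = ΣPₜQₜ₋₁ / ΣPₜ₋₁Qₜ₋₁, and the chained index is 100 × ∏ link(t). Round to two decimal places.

93.67

Link Q1 2009→Q2 2009:
ΣP(Q2 2009)Q(Q1 2009) = 1.41×281 + 2.27×147 + 15.78×15 + 2.45×259 = 396.21 + 333.69 + 236.7 + 634.55 = 1601.15
ΣP(Q1 2009)Q(Q1 2009) = 1.64×281 + 2.22×147 + 14.57×15 + 2.71×259 = 460.84 + 326.34 + 218.55 + 701.89 = 1707.62
link = 1601.15/1707.62 = 0.937650
Link Q2 2009→Q3 2009:
ΣP(Q3 2009)Q(Q2 2009) = 1.46×307 + 2.68×172 + 18.44×15 + 3.07×278 = 448.22 + 460.96 + 276.6 + 853.46 = 2039.24
ΣP(Q2 2009)Q(Q2 2009) = 1.41×307 + 2.27×172 + 15.78×15 + 2.45×278 = 432.87 + 390.44 + 236.7 + 681.1 = 1741.11
link = 2039.24/1741.11 = 1.171230
Link Q3 2009→Q4 2009:
ΣP(Q4 2009)Q(Q3 2009) = 1.31×306 + 2.41×214 + 14.97×17 + 2.47×225 = 400.86 + 515.74 + 254.49 + 555.75 = 1726.84
ΣP(Q3 2009)Q(Q3 2009) = 1.46×306 + 2.68×214 + 18.44×17 + 3.07×225 = 446.76 + 573.52 + 313.48 + 690.75 = 2024.51
link = 1726.84/2024.51 = 0.852967
Chained index = 100 × 0.937650 × 1.171230 × 0.852967 = 93.6731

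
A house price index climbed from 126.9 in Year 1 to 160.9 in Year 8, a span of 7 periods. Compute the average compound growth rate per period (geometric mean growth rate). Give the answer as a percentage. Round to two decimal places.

3.45%

Growth factor = (160.9/126.9)^(1/7) = (1.267928)^(1/7) = 1.034494
Growth rate = 1.034494 − 1 = 0.034494 = 3.4494%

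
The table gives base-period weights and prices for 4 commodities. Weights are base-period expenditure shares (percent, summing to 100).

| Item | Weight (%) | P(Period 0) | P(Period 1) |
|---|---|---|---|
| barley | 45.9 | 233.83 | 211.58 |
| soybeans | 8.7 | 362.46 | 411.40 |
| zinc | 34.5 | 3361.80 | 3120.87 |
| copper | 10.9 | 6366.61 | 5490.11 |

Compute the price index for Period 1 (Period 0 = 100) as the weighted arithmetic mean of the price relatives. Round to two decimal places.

barley: 45.9 × (211.58/233.83) = 45.9 × 0.904845 = 41.5324
soybeans: 8.7 × (411.40/362.46) = 8.7 × 1.135022 = 9.8747
zinc: 34.5 × (3120.87/3361.80) = 34.5 × 0.928333 = 32.0275
copper: 10.9 × (5490.11/6366.61) = 10.9 × 0.862329 = 9.3994
Index = Σ wᵢ·(p₁ᵢ/p₀ᵢ) = 41.5324 + 9.8747 + 32.0275 + 9.3994 = 92.8340

92.83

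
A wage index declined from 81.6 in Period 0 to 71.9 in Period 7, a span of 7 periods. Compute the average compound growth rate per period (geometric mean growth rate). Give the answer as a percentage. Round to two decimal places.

-1.79%

Growth factor = (71.9/81.6)^(1/7) = (0.881127)^(1/7) = 0.982083
Growth rate = 0.982083 − 1 = -0.017917 = -1.7917%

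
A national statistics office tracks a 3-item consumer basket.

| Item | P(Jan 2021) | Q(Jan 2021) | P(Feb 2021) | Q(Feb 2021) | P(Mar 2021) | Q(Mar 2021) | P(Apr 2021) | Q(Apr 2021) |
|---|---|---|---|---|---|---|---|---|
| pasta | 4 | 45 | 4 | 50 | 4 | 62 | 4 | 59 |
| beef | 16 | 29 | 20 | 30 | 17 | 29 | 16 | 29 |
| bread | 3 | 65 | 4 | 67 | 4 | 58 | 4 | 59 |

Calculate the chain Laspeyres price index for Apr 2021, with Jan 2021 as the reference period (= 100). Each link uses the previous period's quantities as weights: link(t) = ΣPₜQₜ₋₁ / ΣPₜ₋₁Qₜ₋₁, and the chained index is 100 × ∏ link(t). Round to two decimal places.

108.01

Link Jan 2021→Feb 2021:
ΣP(Feb 2021)Q(Jan 2021) = 4×45 + 20×29 + 4×65 = 180 + 580 + 260 = 1020
ΣP(Jan 2021)Q(Jan 2021) = 4×45 + 16×29 + 3×65 = 180 + 464 + 195 = 839
link = 1020/839 = 1.215733
Link Feb 2021→Mar 2021:
ΣP(Mar 2021)Q(Feb 2021) = 4×50 + 17×30 + 4×67 = 200 + 510 + 268 = 978
ΣP(Feb 2021)Q(Feb 2021) = 4×50 + 20×30 + 4×67 = 200 + 600 + 268 = 1068
link = 978/1068 = 0.915730
Link Mar 2021→Apr 2021:
ΣP(Apr 2021)Q(Mar 2021) = 4×62 + 16×29 + 4×58 = 248 + 464 + 232 = 944
ΣP(Mar 2021)Q(Mar 2021) = 4×62 + 17×29 + 4×58 = 248 + 493 + 232 = 973
link = 944/973 = 0.970195
Chained index = 100 × 1.215733 × 0.915730 × 0.970195 = 108.0102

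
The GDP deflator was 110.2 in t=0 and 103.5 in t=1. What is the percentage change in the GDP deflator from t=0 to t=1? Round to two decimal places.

Change = (103.5 − 110.2) / 110.2 × 100
       = -6.7 / 110.2 × 100 = -6.0799%

-6.08%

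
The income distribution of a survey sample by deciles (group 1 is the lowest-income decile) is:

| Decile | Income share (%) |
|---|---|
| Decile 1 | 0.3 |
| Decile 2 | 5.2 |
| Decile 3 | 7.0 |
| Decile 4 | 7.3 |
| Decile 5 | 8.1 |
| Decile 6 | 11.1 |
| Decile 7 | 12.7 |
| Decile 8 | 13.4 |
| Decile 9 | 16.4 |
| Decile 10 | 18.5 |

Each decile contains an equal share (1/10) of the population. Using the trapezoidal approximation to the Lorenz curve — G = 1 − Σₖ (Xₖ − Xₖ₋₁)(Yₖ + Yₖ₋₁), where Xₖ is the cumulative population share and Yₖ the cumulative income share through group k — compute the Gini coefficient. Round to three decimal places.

0.293

Cumulative income shares Yₖ: 0.0030, 0.0550, 0.1250, 0.1980, 0.2790, 0.3900, 0.5170, 0.6510, 0.8150, 1.0000
Σ (Xₖ−Xₖ₋₁)(Yₖ+Yₖ₋₁) = (1/10)(0.0030+0.0000) + (1/10)(0.0550+0.0030) + (1/10)(0.1250+0.0550) + (1/10)(0.1980+0.1250) + (1/10)(0.2790+0.1980) + (1/10)(0.3900+0.2790) + (1/10)(0.5170+0.3900) + (1/10)(0.6510+0.5170) + (1/10)(0.8150+0.6510) + (1/10)(1.0000+0.8150)
  = 0.0003 + 0.0058 + 0.0180 + 0.0323 + 0.0477 + 0.0669 + 0.0907 + 0.1168 + 0.1466 + 0.1815 = 0.7066
G = 1 − 0.7066 = 0.2934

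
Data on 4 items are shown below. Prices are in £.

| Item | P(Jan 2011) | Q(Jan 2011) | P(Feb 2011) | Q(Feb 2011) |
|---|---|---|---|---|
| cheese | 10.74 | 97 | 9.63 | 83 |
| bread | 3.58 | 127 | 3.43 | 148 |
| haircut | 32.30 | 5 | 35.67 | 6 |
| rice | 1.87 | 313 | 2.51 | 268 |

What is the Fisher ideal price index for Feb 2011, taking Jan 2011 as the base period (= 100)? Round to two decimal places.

103.84

Laspeyres component (base-period weights):
ΣP(Feb 2011)Q(Jan 2011) = 9.63×97 + 3.43×127 + 35.67×5 + 2.51×313 = 934.11 + 435.61 + 178.35 + 785.63 = 2333.7
ΣP(Jan 2011)Q(Jan 2011) = 10.74×97 + 3.58×127 + 32.30×5 + 1.87×313 = 1041.78 + 454.66 + 161.5 + 585.31 = 2243.25
L = 2333.7 / 2243.25 × 100 = 104.0321
Paasche component (current-period weights):
ΣP(Feb 2011)Q(Feb 2011) = 9.63×83 + 3.43×148 + 35.67×6 + 2.51×268 = 799.29 + 507.64 + 214.02 + 672.68 = 2193.63
ΣP(Jan 2011)Q(Feb 2011) = 10.74×83 + 3.58×148 + 32.30×6 + 1.87×268 = 891.42 + 529.84 + 193.8 + 501.16 = 2116.22
P = 2193.63 / 2116.22 × 100 = 103.6579
Fisher = √(L × P) = √(104.0321 × 103.6579) = 103.8448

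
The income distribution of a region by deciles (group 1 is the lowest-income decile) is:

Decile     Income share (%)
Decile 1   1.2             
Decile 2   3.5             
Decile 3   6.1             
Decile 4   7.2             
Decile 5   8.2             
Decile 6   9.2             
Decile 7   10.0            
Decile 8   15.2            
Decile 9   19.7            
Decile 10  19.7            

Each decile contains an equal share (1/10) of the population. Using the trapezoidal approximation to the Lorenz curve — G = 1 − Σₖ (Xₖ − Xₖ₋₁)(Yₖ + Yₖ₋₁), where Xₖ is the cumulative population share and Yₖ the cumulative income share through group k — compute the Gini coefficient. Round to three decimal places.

0.335

Cumulative income shares Yₖ: 0.0120, 0.0470, 0.1080, 0.1800, 0.2620, 0.3540, 0.4540, 0.6060, 0.8030, 1.0000
Σ (Xₖ−Xₖ₋₁)(Yₖ+Yₖ₋₁) = (1/10)(0.0120+0.0000) + (1/10)(0.0470+0.0120) + (1/10)(0.1080+0.0470) + (1/10)(0.1800+0.1080) + (1/10)(0.2620+0.1800) + (1/10)(0.3540+0.2620) + (1/10)(0.4540+0.3540) + (1/10)(0.6060+0.4540) + (1/10)(0.8030+0.6060) + (1/10)(1.0000+0.8030)
  = 0.0012 + 0.0059 + 0.0155 + 0.0288 + 0.0442 + 0.0616 + 0.0808 + 0.1060 + 0.1409 + 0.1803 = 0.6652
G = 1 − 0.6652 = 0.3348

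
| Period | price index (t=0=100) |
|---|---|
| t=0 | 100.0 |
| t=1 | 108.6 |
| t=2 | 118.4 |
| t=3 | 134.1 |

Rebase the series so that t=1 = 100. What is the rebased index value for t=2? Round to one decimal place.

109.0

Rebased(t=2) = 118.4 / 108.6 × 100 = 109.0239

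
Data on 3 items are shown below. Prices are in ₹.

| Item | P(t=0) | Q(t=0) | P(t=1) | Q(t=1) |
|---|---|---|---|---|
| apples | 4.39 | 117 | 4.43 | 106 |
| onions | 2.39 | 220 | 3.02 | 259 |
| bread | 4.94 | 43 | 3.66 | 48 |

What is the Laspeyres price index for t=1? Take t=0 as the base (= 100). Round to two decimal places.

Laspeyres price index uses base-period quantities as weights.
ΣP(t=1)·Q(t=0) = 4.43×117 + 3.02×220 + 3.66×43 = 518.31 + 664.4 + 157.38 = 1340.09
ΣP(t=0)·Q(t=0) = 4.39×117 + 2.39×220 + 4.94×43 = 513.63 + 525.8 + 212.42 = 1251.85
Index = 1340.09 / 1251.85 × 100 = 107.0488

107.05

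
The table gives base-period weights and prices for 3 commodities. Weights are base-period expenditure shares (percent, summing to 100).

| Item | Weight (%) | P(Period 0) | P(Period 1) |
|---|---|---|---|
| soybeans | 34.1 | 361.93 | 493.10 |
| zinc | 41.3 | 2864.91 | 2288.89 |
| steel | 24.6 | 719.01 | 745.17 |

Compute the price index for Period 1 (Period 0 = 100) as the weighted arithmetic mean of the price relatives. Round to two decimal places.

104.95

soybeans: 34.1 × (493.10/361.93) = 34.1 × 1.362418 = 46.4585
zinc: 41.3 × (2288.89/2864.91) = 41.3 × 0.798940 = 32.9962
steel: 24.6 × (745.17/719.01) = 24.6 × 1.036383 = 25.4950
Index = Σ wᵢ·(p₁ᵢ/p₀ᵢ) = 46.4585 + 32.9962 + 25.4950 = 104.9497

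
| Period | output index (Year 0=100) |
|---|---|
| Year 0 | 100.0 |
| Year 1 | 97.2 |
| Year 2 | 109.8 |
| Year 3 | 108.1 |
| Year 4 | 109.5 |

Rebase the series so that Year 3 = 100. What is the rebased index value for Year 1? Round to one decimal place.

89.9

Rebased(Year 1) = 97.2 / 108.1 × 100 = 89.9167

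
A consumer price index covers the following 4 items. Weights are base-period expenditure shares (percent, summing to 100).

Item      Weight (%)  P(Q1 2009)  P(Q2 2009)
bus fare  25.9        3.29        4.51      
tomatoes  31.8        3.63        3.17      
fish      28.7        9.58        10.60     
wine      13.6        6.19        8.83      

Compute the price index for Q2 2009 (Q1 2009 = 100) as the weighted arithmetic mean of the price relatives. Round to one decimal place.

bus fare: 25.9 × (4.51/3.29) = 25.9 × 1.370821 = 35.5043
tomatoes: 31.8 × (3.17/3.63) = 31.8 × 0.873278 = 27.7702
fish: 28.7 × (10.60/9.58) = 28.7 × 1.106472 = 31.7557
wine: 13.6 × (8.83/6.19) = 13.6 × 1.426494 = 19.4003
Index = Σ wᵢ·(p₁ᵢ/p₀ᵢ) = 35.5043 + 27.7702 + 31.7557 + 19.4003 = 114.4306

114.4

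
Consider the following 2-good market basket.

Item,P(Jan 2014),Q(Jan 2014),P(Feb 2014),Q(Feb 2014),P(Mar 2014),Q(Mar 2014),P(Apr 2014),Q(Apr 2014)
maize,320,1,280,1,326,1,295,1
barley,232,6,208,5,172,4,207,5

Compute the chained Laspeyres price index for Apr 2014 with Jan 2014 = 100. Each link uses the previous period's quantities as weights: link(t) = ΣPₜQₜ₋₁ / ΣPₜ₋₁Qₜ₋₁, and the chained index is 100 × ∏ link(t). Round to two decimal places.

88.81

Link Jan 2014→Feb 2014:
ΣP(Feb 2014)Q(Jan 2014) = 280×1 + 208×6 = 280 + 1248 = 1528
ΣP(Jan 2014)Q(Jan 2014) = 320×1 + 232×6 = 320 + 1392 = 1712
link = 1528/1712 = 0.892523
Link Feb 2014→Mar 2014:
ΣP(Mar 2014)Q(Feb 2014) = 326×1 + 172×5 = 326 + 860 = 1186
ΣP(Feb 2014)Q(Feb 2014) = 280×1 + 208×5 = 280 + 1040 = 1320
link = 1186/1320 = 0.898485
Link Mar 2014→Apr 2014:
ΣP(Apr 2014)Q(Mar 2014) = 295×1 + 207×4 = 295 + 828 = 1123
ΣP(Mar 2014)Q(Mar 2014) = 326×1 + 172×4 = 326 + 688 = 1014
link = 1123/1014 = 1.107495
Chained index = 100 × 0.892523 × 0.898485 × 1.107495 = 88.8121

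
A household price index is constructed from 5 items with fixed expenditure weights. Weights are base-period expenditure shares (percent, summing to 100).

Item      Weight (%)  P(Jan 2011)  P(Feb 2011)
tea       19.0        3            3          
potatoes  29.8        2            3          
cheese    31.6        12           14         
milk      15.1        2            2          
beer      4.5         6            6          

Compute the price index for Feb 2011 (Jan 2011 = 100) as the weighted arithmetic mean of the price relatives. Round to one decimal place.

120.2

tea: 19.0 × (3/3) = 19.0 × 1.000000 = 19.0000
potatoes: 29.8 × (3/2) = 29.8 × 1.500000 = 44.7000
cheese: 31.6 × (14/12) = 31.6 × 1.166667 = 36.8667
milk: 15.1 × (2/2) = 15.1 × 1.000000 = 15.1000
beer: 4.5 × (6/6) = 4.5 × 1.000000 = 4.5000
Index = Σ wᵢ·(p₁ᵢ/p₀ᵢ) = 19.0000 + 44.7000 + 36.8667 + 15.1000 + 4.5000 = 120.1667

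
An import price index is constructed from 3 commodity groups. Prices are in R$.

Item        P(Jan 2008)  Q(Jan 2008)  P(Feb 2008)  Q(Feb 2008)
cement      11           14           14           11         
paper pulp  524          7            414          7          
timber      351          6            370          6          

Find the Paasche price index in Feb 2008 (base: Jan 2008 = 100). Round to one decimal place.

Paasche price index uses current-period quantities as weights.
ΣP(Feb 2008)·Q(Feb 2008) = 14×11 + 414×7 + 370×6 = 154 + 2898 + 2220 = 5272
ΣP(Jan 2008)·Q(Feb 2008) = 11×11 + 524×7 + 351×6 = 121 + 3668 + 2106 = 5895
Index = 5272 / 5895 × 100 = 89.4317

89.4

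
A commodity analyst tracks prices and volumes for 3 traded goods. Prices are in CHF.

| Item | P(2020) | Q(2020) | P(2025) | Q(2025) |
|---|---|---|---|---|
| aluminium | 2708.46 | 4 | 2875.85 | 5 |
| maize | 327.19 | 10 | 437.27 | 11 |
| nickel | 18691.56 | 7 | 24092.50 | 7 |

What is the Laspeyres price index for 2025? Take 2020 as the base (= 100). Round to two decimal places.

127.30

Laspeyres price index uses base-period quantities as weights.
ΣP(2025)·Q(2020) = 2875.85×4 + 437.27×10 + 24092.50×7 = 11503.4 + 4372.7 + 168647.5 = 184523.6
ΣP(2020)·Q(2020) = 2708.46×4 + 327.19×10 + 18691.56×7 = 10833.84 + 3271.9 + 130840.92 = 144946.66
Index = 184523.6 / 144946.66 × 100 = 127.3045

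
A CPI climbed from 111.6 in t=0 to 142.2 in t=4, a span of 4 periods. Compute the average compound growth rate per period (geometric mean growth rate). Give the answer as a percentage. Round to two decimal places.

Growth factor = (142.2/111.6)^(1/4) = (1.274194)^(1/4) = 1.062451
Growth rate = 1.062451 − 1 = 0.062451 = 6.2451%

6.25%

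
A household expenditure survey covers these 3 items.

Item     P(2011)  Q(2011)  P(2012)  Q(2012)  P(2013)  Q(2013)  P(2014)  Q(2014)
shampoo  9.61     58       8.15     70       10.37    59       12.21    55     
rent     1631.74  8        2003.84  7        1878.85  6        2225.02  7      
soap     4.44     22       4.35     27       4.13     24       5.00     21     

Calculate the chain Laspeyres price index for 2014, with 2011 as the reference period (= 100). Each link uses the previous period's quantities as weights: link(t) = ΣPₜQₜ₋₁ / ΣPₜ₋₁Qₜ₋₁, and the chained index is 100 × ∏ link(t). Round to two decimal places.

136.31

Link 2011→2012:
ΣP(2012)Q(2011) = 8.15×58 + 2003.84×8 + 4.35×22 = 472.7 + 16030.72 + 95.7 = 16599.12
ΣP(2011)Q(2011) = 9.61×58 + 1631.74×8 + 4.44×22 = 557.38 + 13053.92 + 97.68 = 13708.98
link = 16599.12/13708.98 = 1.210821
Link 2012→2013:
ΣP(2013)Q(2012) = 10.37×70 + 1878.85×7 + 4.13×27 = 725.9 + 13151.95 + 111.51 = 13989.36
ΣP(2012)Q(2012) = 8.15×70 + 2003.84×7 + 4.35×27 = 570.5 + 14026.88 + 117.45 = 14714.83
link = 13989.36/14714.83 = 0.950698
Link 2013→2014:
ΣP(2014)Q(2013) = 12.21×59 + 2225.02×6 + 5.00×24 = 720.39 + 13350.12 + 120 = 14190.51
ΣP(2013)Q(2013) = 10.37×59 + 1878.85×6 + 4.13×24 = 611.83 + 11273.1 + 99.12 = 11984.05
link = 14190.51/11984.05 = 1.184116
Chained index = 100 × 1.210821 × 0.950698 × 1.184116 = 136.3066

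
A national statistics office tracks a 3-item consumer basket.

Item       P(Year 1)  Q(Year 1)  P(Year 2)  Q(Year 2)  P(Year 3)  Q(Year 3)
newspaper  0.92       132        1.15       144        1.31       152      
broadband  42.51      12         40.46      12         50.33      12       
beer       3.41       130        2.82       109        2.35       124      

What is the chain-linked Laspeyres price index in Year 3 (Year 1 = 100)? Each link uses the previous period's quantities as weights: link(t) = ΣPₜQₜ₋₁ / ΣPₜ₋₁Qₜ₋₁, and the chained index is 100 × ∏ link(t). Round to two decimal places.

Link Year 1→Year 2:
ΣP(Year 2)Q(Year 1) = 1.15×132 + 40.46×12 + 2.82×130 = 151.8 + 485.52 + 366.6 = 1003.92
ΣP(Year 1)Q(Year 1) = 0.92×132 + 42.51×12 + 3.41×130 = 121.44 + 510.12 + 443.3 = 1074.86
link = 1003.92/1074.86 = 0.934001
Link Year 2→Year 3:
ΣP(Year 3)Q(Year 2) = 1.31×144 + 50.33×12 + 2.35×109 = 188.64 + 603.96 + 256.15 = 1048.75
ΣP(Year 2)Q(Year 2) = 1.15×144 + 40.46×12 + 2.82×109 = 165.6 + 485.52 + 307.38 = 958.5
link = 1048.75/958.5 = 1.094158
Chained index = 100 × 0.934001 × 1.094158 = 102.1944

102.19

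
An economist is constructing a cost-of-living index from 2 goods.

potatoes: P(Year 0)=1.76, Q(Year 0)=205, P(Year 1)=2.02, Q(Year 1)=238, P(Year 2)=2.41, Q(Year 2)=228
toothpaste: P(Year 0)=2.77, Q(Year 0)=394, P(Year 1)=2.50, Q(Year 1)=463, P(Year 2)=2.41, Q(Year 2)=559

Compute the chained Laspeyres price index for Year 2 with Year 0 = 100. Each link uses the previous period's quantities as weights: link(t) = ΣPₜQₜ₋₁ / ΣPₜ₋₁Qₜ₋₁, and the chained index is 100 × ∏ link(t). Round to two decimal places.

Link Year 0→Year 1:
ΣP(Year 1)Q(Year 0) = 2.02×205 + 2.50×394 = 414.1 + 985 = 1399.1
ΣP(Year 0)Q(Year 0) = 1.76×205 + 2.77×394 = 360.8 + 1091.38 = 1452.18
link = 1399.1/1452.18 = 0.963448
Link Year 1→Year 2:
ΣP(Year 2)Q(Year 1) = 2.41×238 + 2.41×463 = 573.58 + 1115.83 = 1689.41
ΣP(Year 1)Q(Year 1) = 2.02×238 + 2.50×463 = 480.76 + 1157.5 = 1638.26
link = 1689.41/1638.26 = 1.031222
Chained index = 100 × 0.963448 × 1.031222 = 99.3529

99.35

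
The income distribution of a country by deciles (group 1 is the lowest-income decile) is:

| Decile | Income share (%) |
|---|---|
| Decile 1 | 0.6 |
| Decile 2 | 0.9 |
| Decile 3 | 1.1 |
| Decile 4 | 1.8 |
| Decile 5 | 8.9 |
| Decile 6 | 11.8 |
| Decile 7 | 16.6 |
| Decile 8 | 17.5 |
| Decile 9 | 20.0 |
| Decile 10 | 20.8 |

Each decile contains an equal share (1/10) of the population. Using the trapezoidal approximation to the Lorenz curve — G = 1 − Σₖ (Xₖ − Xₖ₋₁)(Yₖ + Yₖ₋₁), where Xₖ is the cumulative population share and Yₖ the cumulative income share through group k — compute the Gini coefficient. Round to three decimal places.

Cumulative income shares Yₖ: 0.0060, 0.0150, 0.0260, 0.0440, 0.1330, 0.2510, 0.4170, 0.5920, 0.7920, 1.0000
Σ (Xₖ−Xₖ₋₁)(Yₖ+Yₖ₋₁) = (1/10)(0.0060+0.0000) + (1/10)(0.0150+0.0060) + (1/10)(0.0260+0.0150) + (1/10)(0.0440+0.0260) + (1/10)(0.1330+0.0440) + (1/10)(0.2510+0.1330) + (1/10)(0.4170+0.2510) + (1/10)(0.5920+0.4170) + (1/10)(0.7920+0.5920) + (1/10)(1.0000+0.7920)
  = 0.0006 + 0.0021 + 0.0041 + 0.0070 + 0.0177 + 0.0384 + 0.0668 + 0.1009 + 0.1384 + 0.1792 = 0.5552
G = 1 − 0.5552 = 0.4448

0.445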